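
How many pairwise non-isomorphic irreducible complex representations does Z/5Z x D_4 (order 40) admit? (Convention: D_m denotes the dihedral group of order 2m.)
25

Working: The number of irreducible complex representations of a finite group equals its number of conjugacy classes. For a direct product, #classes(G x H) = #classes(G) * #classes(H). Z/5Z has 5 classes (abelian), D_4 has 5 classes, so 5 * 5 = 25, so Z/5Z x D_4 (order 40) has exactly 25 irreducible complex representations.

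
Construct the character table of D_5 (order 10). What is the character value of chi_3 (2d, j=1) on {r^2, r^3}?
Conjugacy classes: {e} of size 1, {r^1, r^4} of size 2, {r^2, r^3} of size 2, {s, sr, ..., sr^4} of size 5.
Character table:
  irrep \ class              {e} (size 1)  {r^1, r^4} (size 2)  {r^2, r^3} (size 2)  {s, sr, ..., sr^4} (size 5)
  chi_1 (triv)               1             1                    1                    1                          
  chi_2 (sign: r->1, s->-1)  1             1                    1                    -1                         
  chi_3 (2d, j=1)            2             -1/2 + sqrt(5)/2     -sqrt(5)/2 - 1/2     0                          
  chi_4 (2d, j=2)            2             -sqrt(5)/2 - 1/2     -1/2 + sqrt(5)/2     0                          

Spot check: chi_3 (2d, j=1) on {r^2, r^3} = -sqrt(5)/2 - 1/2.

Justification: D_5 has order 2*5 = 10 with 4 conjugacy classes, hence 4 irreducibles. Sum of squared dims 1 + 1 + 4 + 4 = 10 = |G|. Linear characters come from the abelianisation; the 2-dimensional irreps have character r^k -> 2*cos(2*pi*j*k/5), reflections -> 0.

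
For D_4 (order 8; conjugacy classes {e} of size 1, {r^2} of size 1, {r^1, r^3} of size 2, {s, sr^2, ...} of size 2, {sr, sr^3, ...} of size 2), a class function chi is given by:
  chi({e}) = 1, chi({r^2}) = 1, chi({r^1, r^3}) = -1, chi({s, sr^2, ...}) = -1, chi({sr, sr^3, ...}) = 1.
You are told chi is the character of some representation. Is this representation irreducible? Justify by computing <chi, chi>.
Irreducible: <chi, chi> = 1.

Justification: <chi, chi> = (1/|G|) sum_C |C| * |chi(C)|^2 = (1/8)[1*|1|^2 + 1*|1|^2 + 2*|-1|^2 + 2*|-1|^2 + 2*|1|^2]
  = (1/8)[(1) + (1) + (2) + (2) + (2)] = 8/8 = 1.
A character is irreducible iff <chi, chi> = 1, so this representation is irreducible.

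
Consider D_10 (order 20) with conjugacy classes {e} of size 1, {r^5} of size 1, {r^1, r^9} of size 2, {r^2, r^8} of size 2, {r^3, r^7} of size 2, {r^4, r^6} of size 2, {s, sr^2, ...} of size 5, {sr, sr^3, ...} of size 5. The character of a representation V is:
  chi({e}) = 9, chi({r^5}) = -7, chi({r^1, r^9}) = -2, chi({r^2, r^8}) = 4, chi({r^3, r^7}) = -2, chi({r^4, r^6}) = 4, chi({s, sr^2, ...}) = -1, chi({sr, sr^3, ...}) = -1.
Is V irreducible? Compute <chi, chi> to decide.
Not irreducible (reducible): <chi, chi> = 11 > 1.

Details: <chi, chi> = (1/|G|) sum_C |C| * |chi(C)|^2 = (1/20)[1*|9|^2 + 1*|-7|^2 + 2*|-2|^2 + 2*|4|^2 + 2*|-2|^2 + 2*|4|^2 + 5*|-1|^2 + 5*|-1|^2]
  = (1/20)[(81) + (49) + (8) + (32) + (8) + (32) + (5) + (5)] = 220/20 = 11.
A character is irreducible iff <chi, chi> = 1, so this representation is reducible.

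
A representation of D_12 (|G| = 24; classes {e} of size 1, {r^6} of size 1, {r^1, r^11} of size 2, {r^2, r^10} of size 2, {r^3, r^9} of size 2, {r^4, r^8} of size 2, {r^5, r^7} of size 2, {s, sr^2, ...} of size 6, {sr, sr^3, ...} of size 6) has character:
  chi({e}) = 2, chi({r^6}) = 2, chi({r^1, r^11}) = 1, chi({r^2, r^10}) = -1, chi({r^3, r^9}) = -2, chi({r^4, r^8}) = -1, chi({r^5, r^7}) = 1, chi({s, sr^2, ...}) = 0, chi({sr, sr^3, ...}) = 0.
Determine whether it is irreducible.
Irreducible: <chi, chi> = 1.

Solution. <chi, chi> = (1/|G|) sum_C |C| * |chi(C)|^2 = (1/24)[1*|2|^2 + 1*|2|^2 + 2*|1|^2 + 2*|-1|^2 + 2*|-2|^2 + 2*|-1|^2 + 2*|1|^2 + 6*|0|^2 + 6*|0|^2]
  = (1/24)[(4) + (4) + (2) + (2) + (8) + (2) + (2) + (0) + (0)] = 24/24 = 1.
A character is irreducible iff <chi, chi> = 1, so this representation is irreducible.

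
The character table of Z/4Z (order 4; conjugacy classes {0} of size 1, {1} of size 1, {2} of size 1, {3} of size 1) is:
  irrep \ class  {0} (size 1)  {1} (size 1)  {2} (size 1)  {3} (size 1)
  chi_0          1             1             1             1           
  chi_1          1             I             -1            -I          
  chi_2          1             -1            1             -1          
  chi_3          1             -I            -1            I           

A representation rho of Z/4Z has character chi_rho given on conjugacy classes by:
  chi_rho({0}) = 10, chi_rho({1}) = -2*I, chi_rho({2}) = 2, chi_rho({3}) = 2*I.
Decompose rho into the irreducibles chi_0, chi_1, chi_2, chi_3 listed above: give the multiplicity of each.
Multiplicities: chi_0: 3, chi_1: 1, chi_2: 3, chi_3: 3.

Why: Use <chi_rho, chi> = (1/|G|) sum_C |C| * chi_rho(C) * conj(chi(C)) with |G| = 4 for each irreducible chi in the table:
  <chi_rho, chi_0> = (1/4)[1*(10)*conj(1) + 1*(-2*I)*conj(1) + 1*(2)*conj(1) + 1*(2*I)*conj(1)]
      = (1/4)[(10) + (-2*I) + (2) + (2*I)] = 12/4 = 3
  <chi_rho, chi_1> = (1/4)[1*(10)*conj(1) + 1*(-2*I)*conj(I) + 1*(2)*conj(-1) + 1*(2*I)*conj(-I)]
      = (1/4)[(10) + (-2) + (-2) + (-2)] = 4/4 = 1
  <chi_rho, chi_2> = (1/4)[1*(10)*conj(1) + 1*(-2*I)*conj(-1) + 1*(2)*conj(1) + 1*(2*I)*conj(-1)]
      = (1/4)[(10) + (2*I) + (2) + (-2*I)] = 12/4 = 3
  <chi_rho, chi_3> = (1/4)[1*(10)*conj(1) + 1*(-2*I)*conj(-I) + 1*(2)*conj(-1) + 1*(2*I)*conj(I)]
      = (1/4)[(10) + (2) + (-2) + (2)] = 12/4 = 3
(Exp terms are combined using exp(i*s)*conj(exp(i*t)) = exp(i*(s-t)), and sums of them are collapsed using the identity that for every m > 1 the m distinct m-th roots of unity sum to 0, e.g. 1 + exp(2*I*pi/3) + exp(-2*I*pi/3) = 0.)
Dimension check: dim(rho) = sum (mult * dim) = 3*1 + 1*1 + 3*1 + 3*1 = 10 = chi_rho(e) = 10.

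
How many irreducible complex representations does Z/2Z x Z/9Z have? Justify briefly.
18

Explanation: The number of irreducible complex representations of a finite group equals its number of conjugacy classes. Z/2Z x Z/9Z is abelian of order 18, so every element is its own conjugacy class: 18 classes, so Z/2Z x Z/9Z (order 18) has exactly 18 irreducible complex representations.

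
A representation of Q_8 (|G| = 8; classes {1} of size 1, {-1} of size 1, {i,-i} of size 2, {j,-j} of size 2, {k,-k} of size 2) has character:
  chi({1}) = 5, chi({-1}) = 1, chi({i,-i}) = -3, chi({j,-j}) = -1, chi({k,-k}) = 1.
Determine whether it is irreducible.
Not irreducible (reducible): <chi, chi> = 6 > 1.

Proof sketch: <chi, chi> = (1/|G|) sum_C |C| * |chi(C)|^2 = (1/8)[1*|5|^2 + 1*|1|^2 + 2*|-3|^2 + 2*|-1|^2 + 2*|1|^2]
  = (1/8)[(25) + (1) + (18) + (2) + (2)] = 48/8 = 6.
A character is irreducible iff <chi, chi> = 1, so this representation is reducible.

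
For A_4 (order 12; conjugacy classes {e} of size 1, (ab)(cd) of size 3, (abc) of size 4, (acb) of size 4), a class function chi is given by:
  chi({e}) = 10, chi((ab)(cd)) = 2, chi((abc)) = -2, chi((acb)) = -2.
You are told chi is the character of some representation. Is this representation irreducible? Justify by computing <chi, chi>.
Not irreducible (reducible): <chi, chi> = 12 > 1.

Argument: <chi, chi> = (1/|G|) sum_C |C| * |chi(C)|^2 = (1/12)[1*|10|^2 + 3*|2|^2 + 4*|-2|^2 + 4*|-2|^2]
  = (1/12)[(100) + (12) + (16) + (16)] = 144/12 = 12.
(Exp terms are combined using exp(i*s)*conj(exp(i*t)) = exp(i*(s-t)), and sums of them are collapsed using the identity that for every m > 1 the m distinct m-th roots of unity sum to 0, e.g. 1 + exp(2*I*pi/3) + exp(-2*I*pi/3) = 0.)
A character is irreducible iff <chi, chi> = 1, so this representation is reducible.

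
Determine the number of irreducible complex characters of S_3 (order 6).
3

Reasoning: The number of irreducible complex representations of a finite group equals its number of conjugacy classes. Conjugacy classes in S_3 correspond to cycle types, i.e. partitions of 3; there are p(3) = 3 of them, so S_3 (order 6) has exactly 3 irreducible complex representations.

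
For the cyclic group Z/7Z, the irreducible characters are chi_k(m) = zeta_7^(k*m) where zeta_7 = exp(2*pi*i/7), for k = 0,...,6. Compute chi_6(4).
chi_6(4) = zeta_7^24 = exp(6*I*pi/7)

Proof sketch: chi_6(4) = zeta_7^(6*4) = zeta_7^24. Since zeta_7^7 = 1, this equals zeta_7^3 = exp(2*pi*i*3/7) = exp(6*I*pi/7).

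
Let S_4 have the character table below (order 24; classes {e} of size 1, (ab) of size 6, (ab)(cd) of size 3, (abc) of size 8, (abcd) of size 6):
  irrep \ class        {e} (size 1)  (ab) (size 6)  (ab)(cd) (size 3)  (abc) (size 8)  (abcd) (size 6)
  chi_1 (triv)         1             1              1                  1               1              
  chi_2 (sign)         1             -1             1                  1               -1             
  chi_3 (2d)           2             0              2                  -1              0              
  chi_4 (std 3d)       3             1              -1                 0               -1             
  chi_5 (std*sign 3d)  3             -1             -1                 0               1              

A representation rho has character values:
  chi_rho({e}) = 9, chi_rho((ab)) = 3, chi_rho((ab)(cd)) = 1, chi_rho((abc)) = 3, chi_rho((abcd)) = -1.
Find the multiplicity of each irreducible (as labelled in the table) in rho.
Multiplicities: chi_1: 2, chi_2: 1, chi_3: 0, chi_4: 2, chi_5: 0.

Details: Use <chi_rho, chi> = (1/|G|) sum_C |C| * chi_rho(C) * conj(chi(C)) with |G| = 24 for each irreducible chi in the table:
  <chi_rho, chi_1> = (1/24)[1*(9)*conj(1) + 6*(3)*conj(1) + 3*(1)*conj(1) + 8*(3)*conj(1) + 6*(-1)*conj(1)]
      = (1/24)[(9) + (18) + (3) + (24) + (-6)] = 48/24 = 2
  <chi_rho, chi_2> = (1/24)[1*(9)*conj(1) + 6*(3)*conj(-1) + 3*(1)*conj(1) + 8*(3)*conj(1) + 6*(-1)*conj(-1)]
      = (1/24)[(9) + (-18) + (3) + (24) + (6)] = 24/24 = 1
  <chi_rho, chi_3> = (1/24)[1*(9)*conj(2) + 6*(3)*conj(0) + 3*(1)*conj(2) + 8*(3)*conj(-1) + 6*(-1)*conj(0)]
      = (1/24)[(18) + (0) + (6) + (-24) + (0)] = 0/24 = 0
  <chi_rho, chi_4> = (1/24)[1*(9)*conj(3) + 6*(3)*conj(1) + 3*(1)*conj(-1) + 8*(3)*conj(0) + 6*(-1)*conj(-1)]
      = (1/24)[(27) + (18) + (-3) + (0) + (6)] = 48/24 = 2
  <chi_rho, chi_5> = (1/24)[1*(9)*conj(3) + 6*(3)*conj(-1) + 3*(1)*conj(-1) + 8*(3)*conj(0) + 6*(-1)*conj(1)]
      = (1/24)[(27) + (-18) + (-3) + (0) + (-6)] = 0/24 = 0
Dimension check: dim(rho) = sum (mult * dim) = 2*1 + 1*1 + 0*2 + 2*3 + 0*3 = 9 = chi_rho(e) = 9.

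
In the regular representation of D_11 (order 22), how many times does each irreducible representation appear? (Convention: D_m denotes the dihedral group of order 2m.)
Each irreducible V_i of dimension d_i appears with multiplicity d_i, i.e. rho_reg = (direct sum over all irreducibles V_i) d_i V_i. The irreducible dimensions for D_11 are 1, 1, 2, 2, 2, 2, 2: 2 irreducibles of dimension 1, each with multiplicity 1; 5 irreducibles of dimension 2, each with multiplicity 2. Total dimension 2*1*1 + 5*2*2 = 22 = |G|.

Working: General theorem: in the regular representation of a finite group G, each irreducible appears with multiplicity equal to its dimension. Check: dim(rho_reg) = sum d_i^2 = 1 + 1 + 4 + 4 + 4 + 4 + 4 = 22 = |G|.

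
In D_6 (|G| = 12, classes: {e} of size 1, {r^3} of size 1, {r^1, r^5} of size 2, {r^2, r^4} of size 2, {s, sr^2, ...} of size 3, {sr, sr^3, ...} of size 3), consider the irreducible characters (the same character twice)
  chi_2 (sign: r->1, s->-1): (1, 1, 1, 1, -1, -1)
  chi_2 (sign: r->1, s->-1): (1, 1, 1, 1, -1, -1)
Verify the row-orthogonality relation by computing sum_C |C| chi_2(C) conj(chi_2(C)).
Sum = 12 = |G| = 12; so <chi_2, chi_2> = 1 (norm-1 confirms irreducibility).

Why: Compute term by term over conjugacy classes (|C| * chi_2(C) * conj(chi_2(C))):
  1*(1)*conj(1) + 1*(1)*conj(1) + 2*(1)*conj(1) + 2*(1)*conj(1) + 3*(-1)*conj(-1) + 3*(-1)*conj(-1)
  = (1) + (1) + (2) + (2) + (3) + (3)
  = 12.
Dividing by |G| = 12 gives 12/12 = 1, matching the row-orthogonality relation <chi_2, chi_2> = [chi_2 = chi_2].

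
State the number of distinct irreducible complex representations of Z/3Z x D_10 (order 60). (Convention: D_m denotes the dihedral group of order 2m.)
24

Working: The number of irreducible complex representations of a finite group equals its number of conjugacy classes. For a direct product, #classes(G x H) = #classes(G) * #classes(H). Z/3Z has 3 classes (abelian), D_10 has 8 classes, so 3 * 8 = 24, so Z/3Z x D_10 (order 60) has exactly 24 irreducible complex representations.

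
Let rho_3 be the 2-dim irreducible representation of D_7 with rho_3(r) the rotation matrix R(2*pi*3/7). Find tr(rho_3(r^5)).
chi_{rho_3}(r^5) = 2*cos(2*pi*3*5/7) = 2*cos(30*pi/7)

Solution. rho_3(r^5) is rotation by angle 2*pi*3*5/7, whose trace is 2*cos(2*pi*3*5/7) = 2*cos(30*pi/7).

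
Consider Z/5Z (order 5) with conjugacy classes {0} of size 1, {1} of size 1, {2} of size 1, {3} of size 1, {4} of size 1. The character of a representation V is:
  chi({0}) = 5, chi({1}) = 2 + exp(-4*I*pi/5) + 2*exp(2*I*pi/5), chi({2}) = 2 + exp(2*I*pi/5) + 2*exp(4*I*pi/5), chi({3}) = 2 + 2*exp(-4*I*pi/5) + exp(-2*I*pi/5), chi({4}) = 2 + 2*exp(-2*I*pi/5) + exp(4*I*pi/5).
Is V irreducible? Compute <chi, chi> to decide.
Not irreducible (reducible): <chi, chi> = 9 > 1.

Details: <chi, chi> = (1/|G|) sum_C |C| * |chi(C)|^2 = (1/5)[1*|5|^2 + 1*|2 + exp(-4*I*pi/5) + 2*exp(2*I*pi/5)|^2 + 1*|2 + exp(2*I*pi/5) + 2*exp(4*I*pi/5)|^2 + 1*|2 + 2*exp(-4*I*pi/5) + exp(-2*I*pi/5)|^2 + 1*|2 + 2*exp(-2*I*pi/5) + exp(4*I*pi/5)|^2]
  = (1/5)[(25) + (5) + (5) + (5) + (5)] = 45/5 = 9.
(Exp terms are combined using exp(i*s)*conj(exp(i*t)) = exp(i*(s-t)), and sums of them are collapsed using the identity that for every m > 1 the m distinct m-th roots of unity sum to 0, e.g. 1 + exp(2*I*pi/3) + exp(-2*I*pi/3) = 0.)
A character is irreducible iff <chi, chi> = 1, so this representation is reducible.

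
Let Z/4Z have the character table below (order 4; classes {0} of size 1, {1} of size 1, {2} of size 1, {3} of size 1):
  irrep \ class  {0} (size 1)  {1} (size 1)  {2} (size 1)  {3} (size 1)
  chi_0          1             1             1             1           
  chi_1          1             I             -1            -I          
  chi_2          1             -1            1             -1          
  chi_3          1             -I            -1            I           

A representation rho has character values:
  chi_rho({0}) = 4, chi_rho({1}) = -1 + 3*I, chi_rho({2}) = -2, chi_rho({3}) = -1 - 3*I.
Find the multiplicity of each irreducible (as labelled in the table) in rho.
Multiplicities: chi_0: 0, chi_1: 3, chi_2: 1, chi_3: 0.

Argument: Use <chi_rho, chi> = (1/|G|) sum_C |C| * chi_rho(C) * conj(chi(C)) with |G| = 4 for each irreducible chi in the table:
  <chi_rho, chi_0> = (1/4)[1*(4)*conj(1) + 1*(-1 + 3*I)*conj(1) + 1*(-2)*conj(1) + 1*(-1 - 3*I)*conj(1)]
      = (1/4)[(4) + (-1 + 3*I) + (-2) + (-1 - 3*I)] = 0/4 = 0
  <chi_rho, chi_1> = (1/4)[1*(4)*conj(1) + 1*(-1 + 3*I)*conj(I) + 1*(-2)*conj(-1) + 1*(-1 - 3*I)*conj(-I)]
      = (1/4)[(4) + (3 + I) + (2) + (3 - I)] = 12/4 = 3
  <chi_rho, chi_2> = (1/4)[1*(4)*conj(1) + 1*(-1 + 3*I)*conj(-1) + 1*(-2)*conj(1) + 1*(-1 - 3*I)*conj(-1)]
      = (1/4)[(4) + (1 - 3*I) + (-2) + (1 + 3*I)] = 4/4 = 1
  <chi_rho, chi_3> = (1/4)[1*(4)*conj(1) + 1*(-1 + 3*I)*conj(-I) + 1*(-2)*conj(-1) + 1*(-1 - 3*I)*conj(I)]
      = (1/4)[(4) + (-3 - I) + (2) + (-3 + I)] = 0/4 = 0
(Exp terms are combined using exp(i*s)*conj(exp(i*t)) = exp(i*(s-t)), and sums of them are collapsed using the identity that for every m > 1 the m distinct m-th roots of unity sum to 0, e.g. 1 + exp(2*I*pi/3) + exp(-2*I*pi/3) = 0.)
Dimension check: dim(rho) = sum (mult * dim) = 0*1 + 3*1 + 1*1 + 0*1 = 4 = chi_rho(e) = 4.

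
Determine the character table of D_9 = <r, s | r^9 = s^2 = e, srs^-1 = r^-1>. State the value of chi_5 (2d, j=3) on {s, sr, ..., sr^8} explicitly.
Conjugacy classes: {e} of size 1, {r^1, r^8} of size 2, {r^2, r^7} of size 2, {r^3, r^6} of size 2, {r^4, r^5} of size 2, {s, sr, ..., sr^8} of size 9.
Character table:
  irrep \ class              {e} (size 1)  {r^1, r^8} (size 2)  {r^2, r^7} (size 2)  {r^3, r^6} (size 2)  {r^4, r^5} (size 2)  {s, sr, ..., sr^8} (size 9)
  chi_1 (triv)               1             1                    1                    1                    1                    1                          
  chi_2 (sign: r->1, s->-1)  1             1                    1                    1                    1                    -1                         
  chi_3 (2d, j=1)            2             2*cos(2*pi/9)        2*cos(4*pi/9)        -1                   -2*cos(pi/9)         0                          
  chi_4 (2d, j=2)            2             2*cos(4*pi/9)        -2*cos(pi/9)         -1                   2*cos(2*pi/9)        0                          
  chi_5 (2d, j=3)            2             -1                   -1                   2                    -1                   0                          
  chi_6 (2d, j=4)            2             -2*cos(pi/9)         2*cos(2*pi/9)        -1                   2*cos(4*pi/9)        0                          

Spot check: chi_5 (2d, j=3) on {s, sr, ..., sr^8} = 0.

Proof sketch: D_9 has order 2*9 = 18 with 6 conjugacy classes, hence 6 irreducibles. Sum of squared dims 1 + 1 + 4 + 4 + 4 + 4 = 18 = |G|. Linear characters come from the abelianisation; the 2-dimensional irreps have character r^k -> 2*cos(2*pi*j*k/9), reflections -> 0.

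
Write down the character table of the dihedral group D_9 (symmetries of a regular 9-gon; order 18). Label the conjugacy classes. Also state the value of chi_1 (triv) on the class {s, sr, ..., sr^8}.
Conjugacy classes: {e} of size 1, {r^1, r^8} of size 2, {r^2, r^7} of size 2, {r^3, r^6} of size 2, {r^4, r^5} of size 2, {s, sr, ..., sr^8} of size 9.
Character table:
  irrep \ class              {e} (size 1)  {r^1, r^8} (size 2)  {r^2, r^7} (size 2)  {r^3, r^6} (size 2)  {r^4, r^5} (size 2)  {s, sr, ..., sr^8} (size 9)
  chi_1 (triv)               1             1                    1                    1                    1                    1                          
  chi_2 (sign: r->1, s->-1)  1             1                    1                    1                    1                    -1                         
  chi_3 (2d, j=1)            2             2*cos(2*pi/9)        2*cos(4*pi/9)        -1                   -2*cos(pi/9)         0                          
  chi_4 (2d, j=2)            2             2*cos(4*pi/9)        -2*cos(pi/9)         -1                   2*cos(2*pi/9)        0                          
  chi_5 (2d, j=3)            2             -1                   -1                   2                    -1                   0                          
  chi_6 (2d, j=4)            2             -2*cos(pi/9)         2*cos(2*pi/9)        -1                   2*cos(4*pi/9)        0                          

Spot check: chi_1 (triv) on {s, sr, ..., sr^8} = 1.

Details: D_9 has order 2*9 = 18 with 6 conjugacy classes, hence 6 irreducibles. Sum of squared dims 1 + 1 + 4 + 4 + 4 + 4 = 18 = |G|. Linear characters come from the abelianisation; the 2-dimensional irreps have character r^k -> 2*cos(2*pi*j*k/9), reflections -> 0.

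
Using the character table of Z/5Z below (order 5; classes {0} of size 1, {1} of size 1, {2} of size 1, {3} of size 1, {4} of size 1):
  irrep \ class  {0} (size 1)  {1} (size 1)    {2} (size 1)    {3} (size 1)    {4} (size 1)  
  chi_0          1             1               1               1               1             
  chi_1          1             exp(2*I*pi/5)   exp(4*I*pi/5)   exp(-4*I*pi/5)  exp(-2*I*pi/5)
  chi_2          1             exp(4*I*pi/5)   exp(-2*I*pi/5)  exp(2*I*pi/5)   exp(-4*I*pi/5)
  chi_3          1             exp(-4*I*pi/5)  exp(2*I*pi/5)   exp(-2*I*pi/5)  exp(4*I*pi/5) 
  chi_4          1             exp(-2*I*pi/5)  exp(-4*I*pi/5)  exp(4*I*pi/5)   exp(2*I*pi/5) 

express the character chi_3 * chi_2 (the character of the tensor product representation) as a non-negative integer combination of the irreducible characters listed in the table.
chi_3 tensor chi_2 = chi_0 (all other irreducibles have multiplicity 0).

Proof sketch: The character of a tensor product is the pointwise product (chi_3 * chi_2)(C) = chi_3(C) * chi_2(C):
  {0}: (1)*(1), {1}: (exp(-4*I*pi/5))*(exp(4*I*pi/5)), {2}: (exp(2*I*pi/5))*(exp(-2*I*pi/5)), {3}: (exp(-2*I*pi/5))*(exp(2*I*pi/5)), {4}: (exp(4*I*pi/5))*(exp(-4*I*pi/5))
so (chi_3 * chi_2) takes values
  {0} -> 1, {1} -> 1, {2} -> 1, {3} -> 1, {4} -> 1.
Now take the inner product of this character with each irreducible chi from the table, <chi_3*chi_2, chi> = (1/5) sum_C |C| (chi_3*chi_2)(C) conj(chi(C)):
  <chi_3*chi_2, chi_0> = (1/5)[1*(1)*conj(1) + 1*(1)*conj(1) + 1*(1)*conj(1) + 1*(1)*conj(1) + 1*(1)*conj(1)]
      = (1/5)[(1) + (1) + (1) + (1) + (1)] = 5/5 = 1
  <chi_3*chi_2, chi_1> = (1/5)[1*(1)*conj(1) + 1*(1)*conj(exp(2*I*pi/5)) + 1*(1)*conj(exp(4*I*pi/5)) + 1*(1)*conj(exp(-4*I*pi/5)) + 1*(1)*conj(exp(-2*I*pi/5))]
      = (1/5)[(1) + (exp(-2*I*pi/5)) + (exp(-4*I*pi/5)) + (exp(4*I*pi/5)) + (exp(2*I*pi/5))] = 0/5 = 0
  <chi_3*chi_2, chi_2> = (1/5)[1*(1)*conj(1) + 1*(1)*conj(exp(4*I*pi/5)) + 1*(1)*conj(exp(-2*I*pi/5)) + 1*(1)*conj(exp(2*I*pi/5)) + 1*(1)*conj(exp(-4*I*pi/5))]
      = (1/5)[(1) + (exp(-4*I*pi/5)) + (exp(2*I*pi/5)) + (exp(-2*I*pi/5)) + (exp(4*I*pi/5))] = 0/5 = 0
  <chi_3*chi_2, chi_3> = (1/5)[1*(1)*conj(1) + 1*(1)*conj(exp(-4*I*pi/5)) + 1*(1)*conj(exp(2*I*pi/5)) + 1*(1)*conj(exp(-2*I*pi/5)) + 1*(1)*conj(exp(4*I*pi/5))]
      = (1/5)[(1) + (exp(4*I*pi/5)) + (exp(-2*I*pi/5)) + (exp(2*I*pi/5)) + (exp(-4*I*pi/5))] = 0/5 = 0
  <chi_3*chi_2, chi_4> = (1/5)[1*(1)*conj(1) + 1*(1)*conj(exp(-2*I*pi/5)) + 1*(1)*conj(exp(-4*I*pi/5)) + 1*(1)*conj(exp(4*I*pi/5)) + 1*(1)*conj(exp(2*I*pi/5))]
      = (1/5)[(1) + (exp(2*I*pi/5)) + (exp(4*I*pi/5)) + (exp(-4*I*pi/5)) + (exp(-2*I*pi/5))] = 0/5 = 0
(Exp terms are combined using exp(i*s)*conj(exp(i*t)) = exp(i*(s-t)), and sums of them are collapsed using the identity that for every m > 1 the m distinct m-th roots of unity sum to 0, e.g. 1 + exp(2*I*pi/3) + exp(-2*I*pi/3) = 0.)
Hence the multiplicities are chi_0: 1. Dimension check: dim(chi_3)*dim(chi_2) = 1*1 = 1 and sum (mult * dim) = 1*1 = 1.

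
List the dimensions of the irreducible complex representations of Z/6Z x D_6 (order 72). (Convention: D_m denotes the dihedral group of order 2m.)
Dimensions: 1, 1, 1, 1, 1, 1, 1, 1, 1, 1, 1, 1, 1, 1, 1, 1, 1, 1, 1, 1, 1, 1, 1, 1, 2, 2, 2, 2, 2, 2, 2, 2, 2, 2, 2, 2

Explanation: There are 36 irreducibles (= number of conjugacy classes). Their dimensions d_i satisfy sum d_i^2 = |G| = 72: 1 + 1 + 1 + 1 + 1 + 1 + 1 + 1 + 1 + 1 + 1 + 1 + 1 + 1 + 1 + 1 + 1 + 1 + 1 + 1 + 1 + 1 + 1 + 1 + 4 + 4 + 4 + 4 + 4 + 4 + 4 + 4 + 4 + 4 + 4 + 4 = 72. (For the product with Z/6Z: each of the 6 1-dim characters of Z/6Z tensors with each irrep of D_6, giving 6 copies of each D_6-dimension.)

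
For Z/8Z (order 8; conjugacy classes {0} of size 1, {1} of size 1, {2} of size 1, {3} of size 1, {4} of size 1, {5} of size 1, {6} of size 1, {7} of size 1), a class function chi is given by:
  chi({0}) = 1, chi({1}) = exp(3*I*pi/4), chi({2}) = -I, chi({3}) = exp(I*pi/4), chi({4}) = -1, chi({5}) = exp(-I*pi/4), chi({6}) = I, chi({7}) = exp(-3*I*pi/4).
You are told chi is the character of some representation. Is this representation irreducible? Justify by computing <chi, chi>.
Irreducible: <chi, chi> = 1.

Derivation: <chi, chi> = (1/|G|) sum_C |C| * |chi(C)|^2 = (1/8)[1*|1|^2 + 1*|exp(3*I*pi/4)|^2 + 1*|-I|^2 + 1*|exp(I*pi/4)|^2 + 1*|-1|^2 + 1*|exp(-I*pi/4)|^2 + 1*|I|^2 + 1*|exp(-3*I*pi/4)|^2]
  = (1/8)[(1) + (1) + (1) + (1) + (1) + (1) + (1) + (1)] = 8/8 = 1.
(Exp terms are combined using exp(i*s)*conj(exp(i*t)) = exp(i*(s-t)), and sums of them are collapsed using the identity that for every m > 1 the m distinct m-th roots of unity sum to 0, e.g. 1 + exp(2*I*pi/3) + exp(-2*I*pi/3) = 0.)
A character is irreducible iff <chi, chi> = 1, so this representation is irreducible.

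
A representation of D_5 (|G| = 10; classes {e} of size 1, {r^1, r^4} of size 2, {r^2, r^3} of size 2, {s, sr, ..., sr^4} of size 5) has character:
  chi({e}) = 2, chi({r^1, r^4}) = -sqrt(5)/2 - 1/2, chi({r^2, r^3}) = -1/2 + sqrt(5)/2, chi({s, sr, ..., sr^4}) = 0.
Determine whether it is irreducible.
Irreducible: <chi, chi> = 1.

Explanation: <chi, chi> = (1/|G|) sum_C |C| * |chi(C)|^2 = (1/10)[1*|2|^2 + 2*|-sqrt(5)/2 - 1/2|^2 + 2*|-1/2 + sqrt(5)/2|^2 + 5*|0|^2]
  = (1/10)[(4) + (sqrt(5) + 3) + (3 - sqrt(5)) + (0)] = 10/10 = 1.
A character is irreducible iff <chi, chi> = 1, so this representation is irreducible.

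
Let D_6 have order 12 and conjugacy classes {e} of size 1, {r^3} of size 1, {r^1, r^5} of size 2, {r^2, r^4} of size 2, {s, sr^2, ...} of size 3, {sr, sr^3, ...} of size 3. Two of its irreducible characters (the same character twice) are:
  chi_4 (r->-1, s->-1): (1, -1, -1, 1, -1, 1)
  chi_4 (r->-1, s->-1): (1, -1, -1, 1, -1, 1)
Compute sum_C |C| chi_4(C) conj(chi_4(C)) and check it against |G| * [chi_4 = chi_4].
Sum = 12 = |G| = 12; so <chi_4, chi_4> = 1 (norm-1 confirms irreducibility).

Derivation: Compute term by term over conjugacy classes (|C| * chi_4(C) * conj(chi_4(C))):
  1*(1)*conj(1) + 1*(-1)*conj(-1) + 2*(-1)*conj(-1) + 2*(1)*conj(1) + 3*(-1)*conj(-1) + 3*(1)*conj(1)
  = (1) + (1) + (2) + (2) + (3) + (3)
  = 12.
Dividing by |G| = 12 gives 12/12 = 1, matching the row-orthogonality relation <chi_4, chi_4> = [chi_4 = chi_4].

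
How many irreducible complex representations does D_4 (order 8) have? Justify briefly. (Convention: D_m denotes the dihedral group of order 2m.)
5

Details: The number of irreducible complex representations of a finite group equals its number of conjugacy classes. D_4 has 5 conjugacy classes (n/2 + 3 for n even), so D_4 (order 8) has exactly 5 irreducible complex representations.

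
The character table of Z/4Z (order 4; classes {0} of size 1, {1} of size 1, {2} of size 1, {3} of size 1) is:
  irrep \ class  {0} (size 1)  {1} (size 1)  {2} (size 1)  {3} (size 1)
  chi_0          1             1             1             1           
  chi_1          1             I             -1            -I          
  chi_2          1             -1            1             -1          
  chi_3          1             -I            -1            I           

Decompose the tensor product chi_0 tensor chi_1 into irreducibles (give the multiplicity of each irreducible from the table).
chi_0 tensor chi_1 = chi_1 (all other irreducibles have multiplicity 0).

Justification: The character of a tensor product is the pointwise product (chi_0 * chi_1)(C) = chi_0(C) * chi_1(C):
  {0}: (1)*(1), {1}: (1)*(I), {2}: (1)*(-1), {3}: (1)*(-I)
so (chi_0 * chi_1) takes values
  {0} -> 1, {1} -> I, {2} -> -1, {3} -> -I.
Now take the inner product of this character with each irreducible chi from the table, <chi_0*chi_1, chi> = (1/4) sum_C |C| (chi_0*chi_1)(C) conj(chi(C)):
  <chi_0*chi_1, chi_0> = (1/4)[1*(1)*conj(1) + 1*(I)*conj(1) + 1*(-1)*conj(1) + 1*(-I)*conj(1)]
      = (1/4)[(1) + (I) + (-1) + (-I)] = 0/4 = 0
  <chi_0*chi_1, chi_1> = (1/4)[1*(1)*conj(1) + 1*(I)*conj(I) + 1*(-1)*conj(-1) + 1*(-I)*conj(-I)]
      = (1/4)[(1) + (1) + (1) + (1)] = 4/4 = 1
  <chi_0*chi_1, chi_2> = (1/4)[1*(1)*conj(1) + 1*(I)*conj(-1) + 1*(-1)*conj(1) + 1*(-I)*conj(-1)]
      = (1/4)[(1) + (-I) + (-1) + (I)] = 0/4 = 0
  <chi_0*chi_1, chi_3> = (1/4)[1*(1)*conj(1) + 1*(I)*conj(-I) + 1*(-1)*conj(-1) + 1*(-I)*conj(I)]
      = (1/4)[(1) + (-1) + (1) + (-1)] = 0/4 = 0
(Exp terms are combined using exp(i*s)*conj(exp(i*t)) = exp(i*(s-t)), and sums of them are collapsed using the identity that for every m > 1 the m distinct m-th roots of unity sum to 0, e.g. 1 + exp(2*I*pi/3) + exp(-2*I*pi/3) = 0.)
Hence the multiplicities are chi_1: 1. Dimension check: dim(chi_0)*dim(chi_1) = 1*1 = 1 and sum (mult * dim) = 1*1 = 1.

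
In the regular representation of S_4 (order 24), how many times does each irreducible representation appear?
Each irreducible V_i of dimension d_i appears with multiplicity d_i, i.e. rho_reg = (direct sum over all irreducibles V_i) d_i V_i. The irreducible dimensions for S_4 are 1, 1, 2, 3, 3: 2 irreducibles of dimension 1, each with multiplicity 1; 1 irreducible of dimension 2, with multiplicity 2; 2 irreducibles of dimension 3, each with multiplicity 3. Total dimension 2*1*1 + 1*2*2 + 2*3*3 = 24 = |G|.

Details: General theorem: in the regular representation of a finite group G, each irreducible appears with multiplicity equal to its dimension. Check: dim(rho_reg) = sum d_i^2 = 1 + 1 + 4 + 9 + 9 = 24 = |G|.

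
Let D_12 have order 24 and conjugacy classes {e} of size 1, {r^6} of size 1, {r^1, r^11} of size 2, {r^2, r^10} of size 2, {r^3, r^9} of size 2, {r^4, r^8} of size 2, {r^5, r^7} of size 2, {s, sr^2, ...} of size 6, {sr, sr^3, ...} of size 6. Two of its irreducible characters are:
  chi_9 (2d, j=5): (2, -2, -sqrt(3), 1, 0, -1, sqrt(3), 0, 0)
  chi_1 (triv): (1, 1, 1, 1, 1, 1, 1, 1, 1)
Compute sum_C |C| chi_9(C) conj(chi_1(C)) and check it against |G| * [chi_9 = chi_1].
Sum = 0; so <chi_9, chi_1> = 0 (distinct irreducibles are orthogonal).

Justification: Compute term by term over conjugacy classes (|C| * chi_9(C) * conj(chi_1(C))):
  1*(2)*conj(1) + 1*(-2)*conj(1) + 2*(-sqrt(3))*conj(1) + 2*(1)*conj(1) + 2*(0)*conj(1) + 2*(-1)*conj(1) + 2*(sqrt(3))*conj(1) + 6*(0)*conj(1) + 6*(0)*conj(1)
  = (2) + (-2) + (-2*sqrt(3)) + (2) + (0) + (-2) + (2*sqrt(3)) + (0) + (0)
  = 0.
Dividing by |G| = 24 gives 0/24 = 0, matching the row-orthogonality relation <chi_9, chi_1> = [chi_9 = chi_1].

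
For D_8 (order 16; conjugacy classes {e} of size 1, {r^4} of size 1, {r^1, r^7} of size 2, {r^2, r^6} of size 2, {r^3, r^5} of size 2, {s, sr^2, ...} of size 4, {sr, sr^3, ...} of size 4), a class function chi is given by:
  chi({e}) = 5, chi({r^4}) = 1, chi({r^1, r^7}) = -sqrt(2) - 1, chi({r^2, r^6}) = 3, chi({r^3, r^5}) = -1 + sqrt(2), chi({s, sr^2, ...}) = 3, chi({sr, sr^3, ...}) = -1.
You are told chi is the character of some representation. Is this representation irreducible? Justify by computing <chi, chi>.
Not irreducible (reducible): <chi, chi> = 6 > 1.

Reasoning: <chi, chi> = (1/|G|) sum_C |C| * |chi(C)|^2 = (1/16)[1*|5|^2 + 1*|1|^2 + 2*|-sqrt(2) - 1|^2 + 2*|3|^2 + 2*|-1 + sqrt(2)|^2 + 4*|3|^2 + 4*|-1|^2]
  = (1/16)[(25) + (1) + (4*sqrt(2) + 6) + (18) + (6 - 4*sqrt(2)) + (36) + (4)] = 96/16 = 6.
A character is irreducible iff <chi, chi> = 1, so this representation is reducible.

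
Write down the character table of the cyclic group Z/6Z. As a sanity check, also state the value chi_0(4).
Character table of Z/6Z (irreps indexed chi_0,...,chi_5 with chi_k(m) = zeta_6^(k*m), zeta_6 = exp(2*pi*i/6)):
  irrep \ class  {0} (size 1)  {1} (size 1)    {2} (size 1)    {3} (size 1)  {4} (size 1)    {5} (size 1)  
  chi_0          1             1               1               1             1               1             
  chi_1          1             exp(I*pi/3)     exp(2*I*pi/3)   -1            exp(-2*I*pi/3)  exp(-I*pi/3)  
  chi_2          1             exp(2*I*pi/3)   exp(-2*I*pi/3)  1             exp(2*I*pi/3)   exp(-2*I*pi/3)
  chi_3          1             -1              1               -1            1               -1            
  chi_4          1             exp(-2*I*pi/3)  exp(2*I*pi/3)   1             exp(-2*I*pi/3)  exp(2*I*pi/3) 
  chi_5          1             exp(-I*pi/3)    exp(-2*I*pi/3)  -1            exp(2*I*pi/3)   exp(I*pi/3)   

Spot check: chi_0(4) = zeta_6^(0*4) = zeta_6^0 = 1.

Details: Z/6Z is abelian, so all 6 irreducible complex representations are 1-dimensional. They are given by chi_k(m) = zeta_6^(k*m) for k = 0,...,5. Row orthogonality: sum_m chi_k(m) conj(chi_l(m)) = 6 * [k = l].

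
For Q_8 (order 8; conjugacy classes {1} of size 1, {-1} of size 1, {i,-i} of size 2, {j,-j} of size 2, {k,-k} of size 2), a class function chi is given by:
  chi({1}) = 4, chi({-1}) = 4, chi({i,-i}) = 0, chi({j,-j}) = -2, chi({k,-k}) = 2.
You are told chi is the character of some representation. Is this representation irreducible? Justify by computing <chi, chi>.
Not irreducible (reducible): <chi, chi> = 6 > 1.

Reasoning: <chi, chi> = (1/|G|) sum_C |C| * |chi(C)|^2 = (1/8)[1*|4|^2 + 1*|4|^2 + 2*|0|^2 + 2*|-2|^2 + 2*|2|^2]
  = (1/8)[(16) + (16) + (0) + (8) + (8)] = 48/8 = 6.
A character is irreducible iff <chi, chi> = 1, so this representation is reducible.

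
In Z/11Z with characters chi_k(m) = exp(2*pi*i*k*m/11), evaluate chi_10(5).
chi_10(5) = zeta_11^50 = exp(-10*I*pi/11)

Derivation: chi_10(5) = zeta_11^(10*5) = zeta_11^50. Since zeta_11^11 = 1, this equals zeta_11^6 = exp(2*pi*i*6/11) = exp(-10*I*pi/11).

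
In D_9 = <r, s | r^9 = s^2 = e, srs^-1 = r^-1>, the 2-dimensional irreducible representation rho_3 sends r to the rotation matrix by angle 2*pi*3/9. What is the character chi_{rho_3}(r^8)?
chi_{rho_3}(r^8) = 2*cos(2*pi*3*8/9) = -1

Details: rho_3(r^8) is rotation by angle 2*pi*3*8/9, whose trace is 2*cos(2*pi*3*8/9) = -1.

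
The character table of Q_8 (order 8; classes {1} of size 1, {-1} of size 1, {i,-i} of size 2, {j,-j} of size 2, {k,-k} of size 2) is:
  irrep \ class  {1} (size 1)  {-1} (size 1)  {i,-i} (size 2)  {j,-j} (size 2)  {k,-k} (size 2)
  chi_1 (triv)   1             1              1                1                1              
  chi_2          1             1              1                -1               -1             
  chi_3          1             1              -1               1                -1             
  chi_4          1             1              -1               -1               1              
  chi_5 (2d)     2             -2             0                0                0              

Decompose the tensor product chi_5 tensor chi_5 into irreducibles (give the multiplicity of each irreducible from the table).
chi_5 tensor chi_5 = chi_1 + chi_2 + chi_3 + chi_4 (all other irreducibles have multiplicity 0).

Proof sketch: The character of a tensor product is the pointwise product (chi_5 * chi_5)(C) = chi_5(C) * chi_5(C):
  {1}: (2)*(2), {-1}: (-2)*(-2), {i,-i}: (0)*(0), {j,-j}: (0)*(0), {k,-k}: (0)*(0)
so (chi_5 * chi_5) takes values
  {1} -> 4, {-1} -> 4, {i,-i} -> 0, {j,-j} -> 0, {k,-k} -> 0.
Now take the inner product of this character with each irreducible chi from the table, <chi_5*chi_5, chi> = (1/8) sum_C |C| (chi_5*chi_5)(C) conj(chi(C)):
  <chi_5*chi_5, chi_1> = (1/8)[1*(4)*conj(1) + 1*(4)*conj(1) + 2*(0)*conj(1) + 2*(0)*conj(1) + 2*(0)*conj(1)]
      = (1/8)[(4) + (4) + (0) + (0) + (0)] = 8/8 = 1
  <chi_5*chi_5, chi_2> = (1/8)[1*(4)*conj(1) + 1*(4)*conj(1) + 2*(0)*conj(1) + 2*(0)*conj(-1) + 2*(0)*conj(-1)]
      = (1/8)[(4) + (4) + (0) + (0) + (0)] = 8/8 = 1
  <chi_5*chi_5, chi_3> = (1/8)[1*(4)*conj(1) + 1*(4)*conj(1) + 2*(0)*conj(-1) + 2*(0)*conj(1) + 2*(0)*conj(-1)]
      = (1/8)[(4) + (4) + (0) + (0) + (0)] = 8/8 = 1
  <chi_5*chi_5, chi_4> = (1/8)[1*(4)*conj(1) + 1*(4)*conj(1) + 2*(0)*conj(-1) + 2*(0)*conj(-1) + 2*(0)*conj(1)]
      = (1/8)[(4) + (4) + (0) + (0) + (0)] = 8/8 = 1
  <chi_5*chi_5, chi_5> = (1/8)[1*(4)*conj(2) + 1*(4)*conj(-2) + 2*(0)*conj(0) + 2*(0)*conj(0) + 2*(0)*conj(0)]
      = (1/8)[(8) + (-8) + (0) + (0) + (0)] = 0/8 = 0
Hence the multiplicities are chi_1: 1, chi_2: 1, chi_3: 1, chi_4: 1. Dimension check: dim(chi_5)*dim(chi_5) = 2*2 = 4 and sum (mult * dim) = 1*1 + 1*1 + 1*1 + 1*1 = 4.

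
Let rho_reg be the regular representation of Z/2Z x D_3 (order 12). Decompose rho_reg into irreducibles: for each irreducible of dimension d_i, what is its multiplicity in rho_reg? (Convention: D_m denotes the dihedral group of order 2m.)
Each irreducible V_i of dimension d_i appears with multiplicity d_i, i.e. rho_reg = (direct sum over all irreducibles V_i) d_i V_i. The irreducible dimensions for Z/2Z x D_3 are 1, 1, 1, 1, 2, 2: 4 irreducibles of dimension 1, each with multiplicity 1; 2 irreducibles of dimension 2, each with multiplicity 2. Total dimension 4*1*1 + 2*2*2 = 12 = |G|.

Working: General theorem: in the regular representation of a finite group G, each irreducible appears with multiplicity equal to its dimension. Check: dim(rho_reg) = sum d_i^2 = 1 + 1 + 1 + 1 + 4 + 4 = 12 = |G|.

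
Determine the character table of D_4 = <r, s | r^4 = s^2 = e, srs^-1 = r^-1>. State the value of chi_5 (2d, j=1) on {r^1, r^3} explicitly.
Conjugacy classes: {e} of size 1, {r^2} of size 1, {r^1, r^3} of size 2, {s, sr^2, ...} of size 2, {sr, sr^3, ...} of size 2.
Character table:
  irrep \ class              {e} (size 1)  {r^2} (size 1)  {r^1, r^3} (size 2)  {s, sr^2, ...} (size 2)  {sr, sr^3, ...} (size 2)
  chi_1 (triv)               1             1               1                    1                        1                       
  chi_2 (sign: r->1, s->-1)  1             1               1                    -1                       -1                      
  chi_3 (r->-1, s->1)        1             1               -1                   1                        -1                      
  chi_4 (r->-1, s->-1)       1             1               -1                   -1                       1                       
  chi_5 (2d, j=1)            2             -2              0                    0                        0                       

Spot check: chi_5 (2d, j=1) on {r^1, r^3} = 0.

Argument: D_4 has order 2*4 = 8 with 5 conjugacy classes, hence 5 irreducibles. Sum of squared dims 1 + 1 + 1 + 1 + 4 = 8 = |G|. Linear characters come from the abelianisation; the 2-dimensional irreps have character r^k -> 2*cos(2*pi*j*k/4), reflections -> 0.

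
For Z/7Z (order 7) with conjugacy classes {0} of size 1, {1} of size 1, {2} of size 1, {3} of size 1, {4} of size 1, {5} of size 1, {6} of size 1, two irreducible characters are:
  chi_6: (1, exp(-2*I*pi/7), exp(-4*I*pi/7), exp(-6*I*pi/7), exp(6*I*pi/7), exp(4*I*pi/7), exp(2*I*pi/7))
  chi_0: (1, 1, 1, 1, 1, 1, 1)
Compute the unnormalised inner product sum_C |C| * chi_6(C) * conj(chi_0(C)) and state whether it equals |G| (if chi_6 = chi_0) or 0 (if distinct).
Sum = 0; so <chi_6, chi_0> = 0 (distinct irreducibles are orthogonal).

Solution. Compute term by term over conjugacy classes (|C| * chi_6(C) * conj(chi_0(C))):
  1*(1)*conj(1) + 1*(exp(-2*I*pi/7))*conj(1) + 1*(exp(-4*I*pi/7))*conj(1) + 1*(exp(-6*I*pi/7))*conj(1) + 1*(exp(6*I*pi/7))*conj(1) + 1*(exp(4*I*pi/7))*conj(1) + 1*(exp(2*I*pi/7))*conj(1)
  = (1) + (exp(-2*I*pi/7)) + (exp(-4*I*pi/7)) + (exp(-6*I*pi/7)) + (exp(6*I*pi/7)) + (exp(4*I*pi/7)) + (exp(2*I*pi/7))
  = 0.
(Exp terms are combined using exp(i*s)*conj(exp(i*t)) = exp(i*(s-t)), and sums of them are collapsed using the identity that for every m > 1 the m distinct m-th roots of unity sum to 0, e.g. 1 + exp(2*I*pi/3) + exp(-2*I*pi/3) = 0.)
Dividing by |G| = 7 gives 0/7 = 0, matching the row-orthogonality relation <chi_6, chi_0> = [chi_6 = chi_0].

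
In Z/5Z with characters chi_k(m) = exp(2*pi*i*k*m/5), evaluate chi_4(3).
chi_4(3) = zeta_5^12 = exp(4*I*pi/5)

Reasoning: chi_4(3) = zeta_5^(4*3) = zeta_5^12. Since zeta_5^5 = 1, this equals zeta_5^2 = exp(2*pi*i*2/5) = exp(4*I*pi/5).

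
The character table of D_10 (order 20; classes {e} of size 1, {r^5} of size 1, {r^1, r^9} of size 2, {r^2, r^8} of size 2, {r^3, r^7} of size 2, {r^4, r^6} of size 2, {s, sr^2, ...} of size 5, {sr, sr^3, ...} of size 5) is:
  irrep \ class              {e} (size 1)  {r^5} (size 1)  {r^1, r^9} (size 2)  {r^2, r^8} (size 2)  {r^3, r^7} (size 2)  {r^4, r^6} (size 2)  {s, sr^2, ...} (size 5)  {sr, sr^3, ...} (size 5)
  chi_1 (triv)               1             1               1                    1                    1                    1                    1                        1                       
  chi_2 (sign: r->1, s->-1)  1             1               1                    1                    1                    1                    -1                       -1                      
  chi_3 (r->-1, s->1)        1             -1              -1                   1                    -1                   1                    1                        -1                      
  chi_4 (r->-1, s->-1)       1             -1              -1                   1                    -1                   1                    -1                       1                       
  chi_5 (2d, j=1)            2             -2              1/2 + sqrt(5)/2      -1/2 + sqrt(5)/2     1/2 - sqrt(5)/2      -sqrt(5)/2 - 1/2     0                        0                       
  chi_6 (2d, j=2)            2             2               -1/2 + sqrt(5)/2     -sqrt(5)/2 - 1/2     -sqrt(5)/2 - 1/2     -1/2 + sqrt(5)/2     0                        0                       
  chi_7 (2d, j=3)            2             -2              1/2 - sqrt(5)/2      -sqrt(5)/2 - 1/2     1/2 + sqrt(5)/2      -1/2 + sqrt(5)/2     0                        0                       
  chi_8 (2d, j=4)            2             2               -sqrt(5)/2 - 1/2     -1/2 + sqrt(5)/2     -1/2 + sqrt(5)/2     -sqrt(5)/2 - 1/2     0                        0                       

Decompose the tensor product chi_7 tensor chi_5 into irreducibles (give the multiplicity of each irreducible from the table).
chi_7 tensor chi_5 = chi_6 + chi_8 (all other irreducibles have multiplicity 0).

Justification: The character of a tensor product is the pointwise product (chi_7 * chi_5)(C) = chi_7(C) * chi_5(C):
  {e}: (2)*(2), {r^5}: (-2)*(-2), {r^1, r^9}: (1/2 - sqrt(5)/2)*(1/2 + sqrt(5)/2), {r^2, r^8}: (-sqrt(5)/2 - 1/2)*(-1/2 + sqrt(5)/2), {r^3, r^7}: (1/2 + sqrt(5)/2)*(1/2 - sqrt(5)/2), {r^4, r^6}: (-1/2 + sqrt(5)/2)*(-sqrt(5)/2 - 1/2), {s, sr^2, ...}: (0)*(0), {sr, sr^3, ...}: (0)*(0)
so (chi_7 * chi_5) takes values
  {e} -> 4, {r^5} -> 4, {r^1, r^9} -> -1, {r^2, r^8} -> -1, {r^3, r^7} -> -1, {r^4, r^6} -> -1, {s, sr^2, ...} -> 0, {sr, sr^3, ...} -> 0.
Now take the inner product of this character with each irreducible chi from the table, <chi_7*chi_5, chi> = (1/20) sum_C |C| (chi_7*chi_5)(C) conj(chi(C)):
  <chi_7*chi_5, chi_1> = (1/20)[1*(4)*conj(1) + 1*(4)*conj(1) + 2*(-1)*conj(1) + 2*(-1)*conj(1) + 2*(-1)*conj(1) + 2*(-1)*conj(1) + 5*(0)*conj(1) + 5*(0)*conj(1)]
      = (1/20)[(4) + (4) + (-2) + (-2) + (-2) + (-2) + (0) + (0)] = 0/20 = 0
  <chi_7*chi_5, chi_2> = (1/20)[1*(4)*conj(1) + 1*(4)*conj(1) + 2*(-1)*conj(1) + 2*(-1)*conj(1) + 2*(-1)*conj(1) + 2*(-1)*conj(1) + 5*(0)*conj(-1) + 5*(0)*conj(-1)]
      = (1/20)[(4) + (4) + (-2) + (-2) + (-2) + (-2) + (0) + (0)] = 0/20 = 0
  <chi_7*chi_5, chi_3> = (1/20)[1*(4)*conj(1) + 1*(4)*conj(-1) + 2*(-1)*conj(-1) + 2*(-1)*conj(1) + 2*(-1)*conj(-1) + 2*(-1)*conj(1) + 5*(0)*conj(1) + 5*(0)*conj(-1)]
      = (1/20)[(4) + (-4) + (2) + (-2) + (2) + (-2) + (0) + (0)] = 0/20 = 0
  <chi_7*chi_5, chi_4> = (1/20)[1*(4)*conj(1) + 1*(4)*conj(-1) + 2*(-1)*conj(-1) + 2*(-1)*conj(1) + 2*(-1)*conj(-1) + 2*(-1)*conj(1) + 5*(0)*conj(-1) + 5*(0)*conj(1)]
      = (1/20)[(4) + (-4) + (2) + (-2) + (2) + (-2) + (0) + (0)] = 0/20 = 0
  <chi_7*chi_5, chi_5> = (1/20)[1*(4)*conj(2) + 1*(4)*conj(-2) + 2*(-1)*conj(1/2 + sqrt(5)/2) + 2*(-1)*conj(-1/2 + sqrt(5)/2) + 2*(-1)*conj(1/2 - sqrt(5)/2) + 2*(-1)*conj(-sqrt(5)/2 - 1/2) + 5*(0)*conj(0) + 5*(0)*conj(0)]
      = (1/20)[(8) + (-8) + (-sqrt(5) - 1) + (1 - sqrt(5)) + (-1 + sqrt(5)) + (1 + sqrt(5)) + (0) + (0)] = 0/20 = 0
  <chi_7*chi_5, chi_6> = (1/20)[1*(4)*conj(2) + 1*(4)*conj(2) + 2*(-1)*conj(-1/2 + sqrt(5)/2) + 2*(-1)*conj(-sqrt(5)/2 - 1/2) + 2*(-1)*conj(-sqrt(5)/2 - 1/2) + 2*(-1)*conj(-1/2 + sqrt(5)/2) + 5*(0)*conj(0) + 5*(0)*conj(0)]
      = (1/20)[(8) + (8) + (1 - sqrt(5)) + (1 + sqrt(5)) + (1 + sqrt(5)) + (1 - sqrt(5)) + (0) + (0)] = 20/20 = 1
  <chi_7*chi_5, chi_7> = (1/20)[1*(4)*conj(2) + 1*(4)*conj(-2) + 2*(-1)*conj(1/2 - sqrt(5)/2) + 2*(-1)*conj(-sqrt(5)/2 - 1/2) + 2*(-1)*conj(1/2 + sqrt(5)/2) + 2*(-1)*conj(-1/2 + sqrt(5)/2) + 5*(0)*conj(0) + 5*(0)*conj(0)]
      = (1/20)[(8) + (-8) + (-1 + sqrt(5)) + (1 + sqrt(5)) + (-sqrt(5) - 1) + (1 - sqrt(5)) + (0) + (0)] = 0/20 = 0
  <chi_7*chi_5, chi_8> = (1/20)[1*(4)*conj(2) + 1*(4)*conj(2) + 2*(-1)*conj(-sqrt(5)/2 - 1/2) + 2*(-1)*conj(-1/2 + sqrt(5)/2) + 2*(-1)*conj(-1/2 + sqrt(5)/2) + 2*(-1)*conj(-sqrt(5)/2 - 1/2) + 5*(0)*conj(0) + 5*(0)*conj(0)]
      = (1/20)[(8) + (8) + (1 + sqrt(5)) + (1 - sqrt(5)) + (1 - sqrt(5)) + (1 + sqrt(5)) + (0) + (0)] = 20/20 = 1
Hence the multiplicities are chi_6: 1, chi_8: 1. Dimension check: dim(chi_7)*dim(chi_5) = 2*2 = 4 and sum (mult * dim) = 1*2 + 1*2 = 4.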